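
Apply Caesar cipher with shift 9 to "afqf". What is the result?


Caesar cipher: shift "afqf" by 9
  'a' (pos 0) + 9 = pos 9 = 'j'
  'f' (pos 5) + 9 = pos 14 = 'o'
  'q' (pos 16) + 9 = pos 25 = 'z'
  'f' (pos 5) + 9 = pos 14 = 'o'
Result: jozo

jozo


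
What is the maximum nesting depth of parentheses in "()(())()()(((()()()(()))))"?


Input: "()(())()()(((()()()(()))))"
Tracking depth:
  Position 0 '(': depth becomes 1
  Position 1 ')': depth becomes 0
  Position 2 '(': depth becomes 1
  Position 3 '(': depth becomes 2
  Position 4 ')': depth becomes 1
  Position 5 ')': depth becomes 0
  Position 6 '(': depth becomes 1
  Position 7 ')': depth becomes 0
  Position 8 '(': depth becomes 1
  Position 9 ')': depth becomes 0
  Position 10 '(': depth becomes 1
  Position 11 '(': depth becomes 2
  Position 12 '(': depth becomes 3
  Position 13 '(': depth becomes 4
  Position 14 ')': depth becomes 3
  Position 15 '(': depth becomes 4
  Position 16 ')': depth becomes 3
  Position 17 '(': depth becomes 4
  Position 18 ')': depth becomes 3
  Position 19 '(': depth becomes 4
  Position 20 '(': depth becomes 5
  Position 21 ')': depth becomes 4
  Position 22 ')': depth becomes 3
  Position 23 ')': depth becomes 2
  Position 24 ')': depth becomes 1
  Position 25 ')': depth becomes 0
Maximum depth reached: 5

5


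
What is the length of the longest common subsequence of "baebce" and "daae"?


LCS of "baebce" and "daae"
DP table:
           d    a    a    e
      0    0    0    0    0
  b   0    0    0    0    0
  a   0    0    1    1    1
  e   0    0    1    1    2
  b   0    0    1    1    2
  c   0    0    1    1    2
  e   0    0    1    1    2
LCS length = dp[6][4] = 2

2


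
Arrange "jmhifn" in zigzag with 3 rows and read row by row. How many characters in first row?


Zigzag "jmhifn" into 3 rows:
Placing characters:
  'j' => row 0
  'm' => row 1
  'h' => row 2
  'i' => row 1
  'f' => row 0
  'n' => row 1
Rows:
  Row 0: "jf"
  Row 1: "min"
  Row 2: "h"
First row length: 2

2


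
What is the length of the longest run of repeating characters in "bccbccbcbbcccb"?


Input: "bccbccbcbbcccb"
Scanning for longest run:
  Position 1 ('c'): new char, reset run to 1
  Position 2 ('c'): continues run of 'c', length=2
  Position 3 ('b'): new char, reset run to 1
  Position 4 ('c'): new char, reset run to 1
  Position 5 ('c'): continues run of 'c', length=2
  Position 6 ('b'): new char, reset run to 1
  Position 7 ('c'): new char, reset run to 1
  Position 8 ('b'): new char, reset run to 1
  Position 9 ('b'): continues run of 'b', length=2
  Position 10 ('c'): new char, reset run to 1
  Position 11 ('c'): continues run of 'c', length=2
  Position 12 ('c'): continues run of 'c', length=3
  Position 13 ('b'): new char, reset run to 1
Longest run: 'c' with length 3

3


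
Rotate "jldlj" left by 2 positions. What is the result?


Input: "jldlj", rotate left by 2
First 2 characters: "jl"
Remaining characters: "dlj"
Concatenate remaining + first: "dlj" + "jl" = "dljjl"

dljjl


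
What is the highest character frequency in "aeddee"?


Input: aeddee
Character counts:
  'a': 1
  'd': 2
  'e': 3
Maximum frequency: 3

3


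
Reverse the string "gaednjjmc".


Input: gaednjjmc
Reading characters right to left:
  Position 8: 'c'
  Position 7: 'm'
  Position 6: 'j'
  Position 5: 'j'
  Position 4: 'n'
  Position 3: 'd'
  Position 2: 'e'
  Position 1: 'a'
  Position 0: 'g'
Reversed: cmjjndeag

cmjjndeag


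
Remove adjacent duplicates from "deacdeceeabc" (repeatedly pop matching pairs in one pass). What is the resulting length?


Input: deacdeceeabc
Stack-based adjacent duplicate removal:
  Read 'd': push. Stack: d
  Read 'e': push. Stack: de
  Read 'a': push. Stack: dea
  Read 'c': push. Stack: deac
  Read 'd': push. Stack: deacd
  Read 'e': push. Stack: deacde
  Read 'c': push. Stack: deacdec
  Read 'e': push. Stack: deacdece
  Read 'e': matches stack top 'e' => pop. Stack: deacdec
  Read 'a': push. Stack: deacdeca
  Read 'b': push. Stack: deacdecab
  Read 'c': push. Stack: deacdecabc
Final stack: "deacdecabc" (length 10)

10


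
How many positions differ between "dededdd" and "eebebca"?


Comparing "dededdd" and "eebebca" position by position:
  Position 0: 'd' vs 'e' => DIFFER
  Position 1: 'e' vs 'e' => same
  Position 2: 'd' vs 'b' => DIFFER
  Position 3: 'e' vs 'e' => same
  Position 4: 'd' vs 'b' => DIFFER
  Position 5: 'd' vs 'c' => DIFFER
  Position 6: 'd' vs 'a' => DIFFER
Positions that differ: 5

5


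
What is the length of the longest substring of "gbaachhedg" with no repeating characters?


Input: "gbaachhedg"
Sliding window (track last position of each char):
  Position 0 ('g'): window [0,0] length 1 -- new best
  Position 1 ('b'): window [0,1] length 2 -- new best
  Position 2 ('a'): window [0,2] length 3 -- new best
  Position 3 ('a'): repeat (last at 2), move window start to 3
  Position 3 ('a'): window [3,3] length 1
  Position 4 ('c'): window [3,4] length 2
  Position 5 ('h'): window [3,5] length 3
  Position 6 ('h'): repeat (last at 5), move window start to 6
  Position 6 ('h'): window [6,6] length 1
  Position 7 ('e'): window [6,7] length 2
  Position 8 ('d'): window [6,8] length 3
  Position 9 ('g'): window [6,9] length 4 -- new best
Longest substring with no repeats: "hedg" with length 4

4


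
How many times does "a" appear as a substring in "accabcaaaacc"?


Searching for "a" in "accabcaaaacc"
Scanning each position:
  Position 0: "a" => MATCH
  Position 1: "c" => no
  Position 2: "c" => no
  Position 3: "a" => MATCH
  Position 4: "b" => no
  Position 5: "c" => no
  Position 6: "a" => MATCH
  Position 7: "a" => MATCH
  Position 8: "a" => MATCH
  Position 9: "a" => MATCH
  Position 10: "c" => no
  Position 11: "c" => no
Total occurrences: 6

6


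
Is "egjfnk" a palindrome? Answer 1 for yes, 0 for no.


Input: egjfnk
Reversed: knfjge
  Compare pos 0 ('e') with pos 5 ('k'): MISMATCH
  Compare pos 1 ('g') with pos 4 ('n'): MISMATCH
  Compare pos 2 ('j') with pos 3 ('f'): MISMATCH
Result: not a palindrome

0


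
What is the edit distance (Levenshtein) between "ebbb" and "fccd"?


Computing edit distance: "ebbb" -> "fccd"
DP table:
           f    c    c    d
      0    1    2    3    4
  e   1    1    2    3    4
  b   2    2    2    3    4
  b   3    3    3    3    4
  b   4    4    4    4    4
Edit distance = dp[4][4] = 4

4


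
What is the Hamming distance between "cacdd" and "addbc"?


Comparing "cacdd" and "addbc" position by position:
  Position 0: 'c' vs 'a' => differ
  Position 1: 'a' vs 'd' => differ
  Position 2: 'c' vs 'd' => differ
  Position 3: 'd' vs 'b' => differ
  Position 4: 'd' vs 'c' => differ
Total differences (Hamming distance): 5

5


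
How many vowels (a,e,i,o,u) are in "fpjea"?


Input: fpjea
Checking each character:
  'f' at position 0: consonant
  'p' at position 1: consonant
  'j' at position 2: consonant
  'e' at position 3: vowel (running total: 1)
  'a' at position 4: vowel (running total: 2)
Total vowels: 2

2


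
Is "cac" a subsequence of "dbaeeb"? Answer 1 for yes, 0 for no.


Check if "cac" is a subsequence of "dbaeeb"
Greedy scan:
  Position 0 ('d'): no match needed
  Position 1 ('b'): no match needed
  Position 2 ('a'): no match needed
  Position 3 ('e'): no match needed
  Position 4 ('e'): no match needed
  Position 5 ('b'): no match needed
Only matched 0/3 characters => not a subsequence

0


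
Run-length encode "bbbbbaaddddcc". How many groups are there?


Input: bbbbbaaddddcc
Scanning for consecutive runs:
  Group 1: 'b' x 5 (positions 0-4)
  Group 2: 'a' x 2 (positions 5-6)
  Group 3: 'd' x 4 (positions 7-10)
  Group 4: 'c' x 2 (positions 11-12)
Total groups: 4

4


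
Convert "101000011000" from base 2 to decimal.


Input: "101000011000" in base 2
Positional expansion:
  Digit '1' (value 1) x 2^11 = 2048
  Digit '0' (value 0) x 2^10 = 0
  Digit '1' (value 1) x 2^9 = 512
  Digit '0' (value 0) x 2^8 = 0
  Digit '0' (value 0) x 2^7 = 0
  Digit '0' (value 0) x 2^6 = 0
  Digit '0' (value 0) x 2^5 = 0
  Digit '1' (value 1) x 2^4 = 16
  Digit '1' (value 1) x 2^3 = 8
  Digit '0' (value 0) x 2^2 = 0
  Digit '0' (value 0) x 2^1 = 0
  Digit '0' (value 0) x 2^0 = 0
Sum = 2584

2584


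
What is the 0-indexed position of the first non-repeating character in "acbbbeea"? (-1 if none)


Input: acbbbeea
Character frequencies:
  'a': 2
  'b': 3
  'c': 1
  'e': 2
Scanning left to right for freq == 1:
  Position 0 ('a'): freq=2, skip
  Position 1 ('c'): unique! => answer = 1

1


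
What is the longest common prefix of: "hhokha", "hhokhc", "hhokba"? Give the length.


Words: hhokha, hhokhc, hhokba
  Position 0: all 'h' => match
  Position 1: all 'h' => match
  Position 2: all 'o' => match
  Position 3: all 'k' => match
  Position 4: ('h', 'h', 'b') => mismatch, stop
LCP = "hhok" (length 4)

4


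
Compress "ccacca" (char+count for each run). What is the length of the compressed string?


Input: ccacca
Runs:
  'c' x 2 => "c2"
  'a' x 1 => "a1"
  'c' x 2 => "c2"
  'a' x 1 => "a1"
Compressed: "c2a1c2a1"
Compressed length: 8

8


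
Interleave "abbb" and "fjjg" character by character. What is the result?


Interleaving "abbb" and "fjjg":
  Position 0: 'a' from first, 'f' from second => "af"
  Position 1: 'b' from first, 'j' from second => "bj"
  Position 2: 'b' from first, 'j' from second => "bj"
  Position 3: 'b' from first, 'g' from second => "bg"
Result: afbjbjbg

afbjbjbg


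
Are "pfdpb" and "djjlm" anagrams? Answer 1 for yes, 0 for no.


Strings: "pfdpb", "djjlm"
Sorted first:  bdfpp
Sorted second: djjlm
Differ at position 0: 'b' vs 'd' => not anagrams

0


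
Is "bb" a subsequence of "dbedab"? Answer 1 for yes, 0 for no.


Check if "bb" is a subsequence of "dbedab"
Greedy scan:
  Position 0 ('d'): no match needed
  Position 1 ('b'): matches sub[0] = 'b'
  Position 2 ('e'): no match needed
  Position 3 ('d'): no match needed
  Position 4 ('a'): no match needed
  Position 5 ('b'): matches sub[1] = 'b'
All 2 characters matched => is a subsequence

1


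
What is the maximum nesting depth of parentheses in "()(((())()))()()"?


Input: "()(((())()))()()"
Tracking depth:
  Position 0 '(': depth becomes 1
  Position 1 ')': depth becomes 0
  Position 2 '(': depth becomes 1
  Position 3 '(': depth becomes 2
  Position 4 '(': depth becomes 3
  Position 5 '(': depth becomes 4
  Position 6 ')': depth becomes 3
  Position 7 ')': depth becomes 2
  Position 8 '(': depth becomes 3
  Position 9 ')': depth becomes 2
  Position 10 ')': depth becomes 1
  Position 11 ')': depth becomes 0
  Position 12 '(': depth becomes 1
  Position 13 ')': depth becomes 0
  Position 14 '(': depth becomes 1
  Position 15 ')': depth becomes 0
Maximum depth reached: 4

4


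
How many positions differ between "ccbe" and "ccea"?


Comparing "ccbe" and "ccea" position by position:
  Position 0: 'c' vs 'c' => same
  Position 1: 'c' vs 'c' => same
  Position 2: 'b' vs 'e' => DIFFER
  Position 3: 'e' vs 'a' => DIFFER
Positions that differ: 2

2


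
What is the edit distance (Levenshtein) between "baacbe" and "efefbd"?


Computing edit distance: "baacbe" -> "efefbd"
DP table:
           e    f    e    f    b    d
      0    1    2    3    4    5    6
  b   1    1    2    3    4    4    5
  a   2    2    2    3    4    5    5
  a   3    3    3    3    4    5    6
  c   4    4    4    4    4    5    6
  b   5    5    5    5    5    4    5
  e   6    5    6    5    6    5    5
Edit distance = dp[6][6] = 5

5


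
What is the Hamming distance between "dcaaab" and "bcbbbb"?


Comparing "dcaaab" and "bcbbbb" position by position:
  Position 0: 'd' vs 'b' => differ
  Position 1: 'c' vs 'c' => same
  Position 2: 'a' vs 'b' => differ
  Position 3: 'a' vs 'b' => differ
  Position 4: 'a' vs 'b' => differ
  Position 5: 'b' vs 'b' => same
Total differences (Hamming distance): 4

4


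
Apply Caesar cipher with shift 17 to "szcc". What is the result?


Caesar cipher: shift "szcc" by 17
  's' (pos 18) + 17 = pos 9 = 'j'
  'z' (pos 25) + 17 = pos 16 = 'q'
  'c' (pos 2) + 17 = pos 19 = 't'
  'c' (pos 2) + 17 = pos 19 = 't'
Result: jqtt

jqtt


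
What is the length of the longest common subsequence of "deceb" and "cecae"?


LCS of "deceb" and "cecae"
DP table:
           c    e    c    a    e
      0    0    0    0    0    0
  d   0    0    0    0    0    0
  e   0    0    1    1    1    1
  c   0    1    1    2    2    2
  e   0    1    2    2    2    3
  b   0    1    2    2    2    3
LCS length = dp[5][5] = 3

3


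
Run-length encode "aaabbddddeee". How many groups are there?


Input: aaabbddddeee
Scanning for consecutive runs:
  Group 1: 'a' x 3 (positions 0-2)
  Group 2: 'b' x 2 (positions 3-4)
  Group 3: 'd' x 4 (positions 5-8)
  Group 4: 'e' x 3 (positions 9-11)
Total groups: 4

4


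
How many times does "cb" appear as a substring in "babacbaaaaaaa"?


Searching for "cb" in "babacbaaaaaaa"
Scanning each position:
  Position 0: "ba" => no
  Position 1: "ab" => no
  Position 2: "ba" => no
  Position 3: "ac" => no
  Position 4: "cb" => MATCH
  Position 5: "ba" => no
  Position 6: "aa" => no
  Position 7: "aa" => no
  Position 8: "aa" => no
  Position 9: "aa" => no
  Position 10: "aa" => no
  Position 11: "aa" => no
Total occurrences: 1

1


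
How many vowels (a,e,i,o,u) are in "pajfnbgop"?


Input: pajfnbgop
Checking each character:
  'p' at position 0: consonant
  'a' at position 1: vowel (running total: 1)
  'j' at position 2: consonant
  'f' at position 3: consonant
  'n' at position 4: consonant
  'b' at position 5: consonant
  'g' at position 6: consonant
  'o' at position 7: vowel (running total: 2)
  'p' at position 8: consonant
Total vowels: 2

2


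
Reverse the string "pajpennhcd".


Input: pajpennhcd
Reading characters right to left:
  Position 9: 'd'
  Position 8: 'c'
  Position 7: 'h'
  Position 6: 'n'
  Position 5: 'n'
  Position 4: 'e'
  Position 3: 'p'
  Position 2: 'j'
  Position 1: 'a'
  Position 0: 'p'
Reversed: dchnnepjap

dchnnepjap


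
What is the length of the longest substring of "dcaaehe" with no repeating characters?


Input: "dcaaehe"
Sliding window (track last position of each char):
  Position 0 ('d'): window [0,0] length 1 -- new best
  Position 1 ('c'): window [0,1] length 2 -- new best
  Position 2 ('a'): window [0,2] length 3 -- new best
  Position 3 ('a'): repeat (last at 2), move window start to 3
  Position 3 ('a'): window [3,3] length 1
  Position 4 ('e'): window [3,4] length 2
  Position 5 ('h'): window [3,5] length 3
  Position 6 ('e'): repeat (last at 4), move window start to 5
  Position 6 ('e'): window [5,6] length 2
Longest substring with no repeats: "dca" with length 3

3


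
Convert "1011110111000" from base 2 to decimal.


Input: "1011110111000" in base 2
Positional expansion:
  Digit '1' (value 1) x 2^12 = 4096
  Digit '0' (value 0) x 2^11 = 0
  Digit '1' (value 1) x 2^10 = 1024
  Digit '1' (value 1) x 2^9 = 512
  Digit '1' (value 1) x 2^8 = 256
  Digit '1' (value 1) x 2^7 = 128
  Digit '0' (value 0) x 2^6 = 0
  Digit '1' (value 1) x 2^5 = 32
  Digit '1' (value 1) x 2^4 = 16
  Digit '1' (value 1) x 2^3 = 8
  Digit '0' (value 0) x 2^2 = 0
  Digit '0' (value 0) x 2^1 = 0
  Digit '0' (value 0) x 2^0 = 0
Sum = 6072

6072


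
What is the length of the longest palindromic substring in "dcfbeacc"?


Input: "dcfbeacc"
Checking substrings for palindromes:
  [6:8] "cc" (len 2) => palindrome
Longest palindromic substring: "cc" with length 2

2


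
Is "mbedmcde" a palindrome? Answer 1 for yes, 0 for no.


Input: mbedmcde
Reversed: edcmdebm
  Compare pos 0 ('m') with pos 7 ('e'): MISMATCH
  Compare pos 1 ('b') with pos 6 ('d'): MISMATCH
  Compare pos 2 ('e') with pos 5 ('c'): MISMATCH
  Compare pos 3 ('d') with pos 4 ('m'): MISMATCH
Result: not a palindrome

0


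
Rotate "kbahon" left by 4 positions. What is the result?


Input: "kbahon", rotate left by 4
First 4 characters: "kbah"
Remaining characters: "on"
Concatenate remaining + first: "on" + "kbah" = "onkbah"

onkbah


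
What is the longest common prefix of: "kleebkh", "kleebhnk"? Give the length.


Words: kleebkh, kleebhnk
  Position 0: all 'k' => match
  Position 1: all 'l' => match
  Position 2: all 'e' => match
  Position 3: all 'e' => match
  Position 4: all 'b' => match
  Position 5: ('k', 'h') => mismatch, stop
LCP = "kleeb" (length 5)

5


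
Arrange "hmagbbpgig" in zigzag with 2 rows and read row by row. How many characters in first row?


Zigzag "hmagbbpgig" into 2 rows:
Placing characters:
  'h' => row 0
  'm' => row 1
  'a' => row 0
  'g' => row 1
  'b' => row 0
  'b' => row 1
  'p' => row 0
  'g' => row 1
  'i' => row 0
  'g' => row 1
Rows:
  Row 0: "habpi"
  Row 1: "mgbgg"
First row length: 5

5


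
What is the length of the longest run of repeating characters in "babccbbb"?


Input: "babccbbb"
Scanning for longest run:
  Position 1 ('a'): new char, reset run to 1
  Position 2 ('b'): new char, reset run to 1
  Position 3 ('c'): new char, reset run to 1
  Position 4 ('c'): continues run of 'c', length=2
  Position 5 ('b'): new char, reset run to 1
  Position 6 ('b'): continues run of 'b', length=2
  Position 7 ('b'): continues run of 'b', length=3
Longest run: 'b' with length 3

3


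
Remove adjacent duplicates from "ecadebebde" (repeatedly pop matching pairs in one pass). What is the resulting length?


Input: ecadebebde
Stack-based adjacent duplicate removal:
  Read 'e': push. Stack: e
  Read 'c': push. Stack: ec
  Read 'a': push. Stack: eca
  Read 'd': push. Stack: ecad
  Read 'e': push. Stack: ecade
  Read 'b': push. Stack: ecadeb
  Read 'e': push. Stack: ecadebe
  Read 'b': push. Stack: ecadebeb
  Read 'd': push. Stack: ecadebebd
  Read 'e': push. Stack: ecadebebde
Final stack: "ecadebebde" (length 10)

10


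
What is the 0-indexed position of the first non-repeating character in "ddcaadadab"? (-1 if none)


Input: ddcaadadab
Character frequencies:
  'a': 4
  'b': 1
  'c': 1
  'd': 4
Scanning left to right for freq == 1:
  Position 0 ('d'): freq=4, skip
  Position 1 ('d'): freq=4, skip
  Position 2 ('c'): unique! => answer = 2

2


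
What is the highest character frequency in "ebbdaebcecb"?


Input: ebbdaebcecb
Character counts:
  'a': 1
  'b': 4
  'c': 2
  'd': 1
  'e': 3
Maximum frequency: 4

4


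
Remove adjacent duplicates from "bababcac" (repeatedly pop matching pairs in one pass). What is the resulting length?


Input: bababcac
Stack-based adjacent duplicate removal:
  Read 'b': push. Stack: b
  Read 'a': push. Stack: ba
  Read 'b': push. Stack: bab
  Read 'a': push. Stack: baba
  Read 'b': push. Stack: babab
  Read 'c': push. Stack: bababc
  Read 'a': push. Stack: bababca
  Read 'c': push. Stack: bababcac
Final stack: "bababcac" (length 8)

8


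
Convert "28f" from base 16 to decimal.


Input: "28f" in base 16
Positional expansion:
  Digit '2' (value 2) x 16^2 = 512
  Digit '8' (value 8) x 16^1 = 128
  Digit 'f' (value 15) x 16^0 = 15
Sum = 655

655


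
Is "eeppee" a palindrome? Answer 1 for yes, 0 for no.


Input: eeppee
Reversed: eeppee
  Compare pos 0 ('e') with pos 5 ('e'): match
  Compare pos 1 ('e') with pos 4 ('e'): match
  Compare pos 2 ('p') with pos 3 ('p'): match
Result: palindrome

1


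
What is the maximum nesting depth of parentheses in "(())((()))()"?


Input: "(())((()))()"
Tracking depth:
  Position 0 '(': depth becomes 1
  Position 1 '(': depth becomes 2
  Position 2 ')': depth becomes 1
  Position 3 ')': depth becomes 0
  Position 4 '(': depth becomes 1
  Position 5 '(': depth becomes 2
  Position 6 '(': depth becomes 3
  Position 7 ')': depth becomes 2
  Position 8 ')': depth becomes 1
  Position 9 ')': depth becomes 0
  Position 10 '(': depth becomes 1
  Position 11 ')': depth becomes 0
Maximum depth reached: 3

3


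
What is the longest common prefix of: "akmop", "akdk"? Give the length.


Words: akmop, akdk
  Position 0: all 'a' => match
  Position 1: all 'k' => match
  Position 2: ('m', 'd') => mismatch, stop
LCP = "ak" (length 2)

2


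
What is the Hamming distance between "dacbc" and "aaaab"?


Comparing "dacbc" and "aaaab" position by position:
  Position 0: 'd' vs 'a' => differ
  Position 1: 'a' vs 'a' => same
  Position 2: 'c' vs 'a' => differ
  Position 3: 'b' vs 'a' => differ
  Position 4: 'c' vs 'b' => differ
Total differences (Hamming distance): 4

4


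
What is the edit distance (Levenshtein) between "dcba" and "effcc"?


Computing edit distance: "dcba" -> "effcc"
DP table:
           e    f    f    c    c
      0    1    2    3    4    5
  d   1    1    2    3    4    5
  c   2    2    2    3    3    4
  b   3    3    3    3    4    4
  a   4    4    4    4    4    5
Edit distance = dp[4][5] = 5

5


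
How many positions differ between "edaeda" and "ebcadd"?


Comparing "edaeda" and "ebcadd" position by position:
  Position 0: 'e' vs 'e' => same
  Position 1: 'd' vs 'b' => DIFFER
  Position 2: 'a' vs 'c' => DIFFER
  Position 3: 'e' vs 'a' => DIFFER
  Position 4: 'd' vs 'd' => same
  Position 5: 'a' vs 'd' => DIFFER
Positions that differ: 4

4


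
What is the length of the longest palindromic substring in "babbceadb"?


Input: "babbceadb"
Checking substrings for palindromes:
  [0:3] "bab" (len 3) => palindrome
  [2:4] "bb" (len 2) => palindrome
Longest palindromic substring: "bab" with length 3

3


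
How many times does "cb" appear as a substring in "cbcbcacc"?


Searching for "cb" in "cbcbcacc"
Scanning each position:
  Position 0: "cb" => MATCH
  Position 1: "bc" => no
  Position 2: "cb" => MATCH
  Position 3: "bc" => no
  Position 4: "ca" => no
  Position 5: "ac" => no
  Position 6: "cc" => no
Total occurrences: 2

2


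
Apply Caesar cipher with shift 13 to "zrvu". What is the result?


Caesar cipher: shift "zrvu" by 13
  'z' (pos 25) + 13 = pos 12 = 'm'
  'r' (pos 17) + 13 = pos 4 = 'e'
  'v' (pos 21) + 13 = pos 8 = 'i'
  'u' (pos 20) + 13 = pos 7 = 'h'
Result: meih

meih


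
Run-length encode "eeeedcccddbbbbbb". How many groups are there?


Input: eeeedcccddbbbbbb
Scanning for consecutive runs:
  Group 1: 'e' x 4 (positions 0-3)
  Group 2: 'd' x 1 (positions 4-4)
  Group 3: 'c' x 3 (positions 5-7)
  Group 4: 'd' x 2 (positions 8-9)
  Group 5: 'b' x 6 (positions 10-15)
Total groups: 5

5


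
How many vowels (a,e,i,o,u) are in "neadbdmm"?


Input: neadbdmm
Checking each character:
  'n' at position 0: consonant
  'e' at position 1: vowel (running total: 1)
  'a' at position 2: vowel (running total: 2)
  'd' at position 3: consonant
  'b' at position 4: consonant
  'd' at position 5: consonant
  'm' at position 6: consonant
  'm' at position 7: consonant
Total vowels: 2

2


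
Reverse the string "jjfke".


Input: jjfke
Reading characters right to left:
  Position 4: 'e'
  Position 3: 'k'
  Position 2: 'f'
  Position 1: 'j'
  Position 0: 'j'
Reversed: ekfjj

ekfjj


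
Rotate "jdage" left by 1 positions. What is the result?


Input: "jdage", rotate left by 1
First 1 characters: "j"
Remaining characters: "dage"
Concatenate remaining + first: "dage" + "j" = "dagej"

dagej


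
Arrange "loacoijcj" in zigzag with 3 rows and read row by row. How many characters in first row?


Zigzag "loacoijcj" into 3 rows:
Placing characters:
  'l' => row 0
  'o' => row 1
  'a' => row 2
  'c' => row 1
  'o' => row 0
  'i' => row 1
  'j' => row 2
  'c' => row 1
  'j' => row 0
Rows:
  Row 0: "loj"
  Row 1: "ocic"
  Row 2: "aj"
First row length: 3

3


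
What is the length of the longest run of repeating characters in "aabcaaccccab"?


Input: "aabcaaccccab"
Scanning for longest run:
  Position 1 ('a'): continues run of 'a', length=2
  Position 2 ('b'): new char, reset run to 1
  Position 3 ('c'): new char, reset run to 1
  Position 4 ('a'): new char, reset run to 1
  Position 5 ('a'): continues run of 'a', length=2
  Position 6 ('c'): new char, reset run to 1
  Position 7 ('c'): continues run of 'c', length=2
  Position 8 ('c'): continues run of 'c', length=3
  Position 9 ('c'): continues run of 'c', length=4
  Position 10 ('a'): new char, reset run to 1
  Position 11 ('b'): new char, reset run to 1
Longest run: 'c' with length 4

4


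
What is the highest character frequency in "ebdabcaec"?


Input: ebdabcaec
Character counts:
  'a': 2
  'b': 2
  'c': 2
  'd': 1
  'e': 2
Maximum frequency: 2

2


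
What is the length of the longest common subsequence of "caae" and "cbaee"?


LCS of "caae" and "cbaee"
DP table:
           c    b    a    e    e
      0    0    0    0    0    0
  c   0    1    1    1    1    1
  a   0    1    1    2    2    2
  a   0    1    1    2    2    2
  e   0    1    1    2    3    3
LCS length = dp[4][5] = 3

3


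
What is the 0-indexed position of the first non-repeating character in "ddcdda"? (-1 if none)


Input: ddcdda
Character frequencies:
  'a': 1
  'c': 1
  'd': 4
Scanning left to right for freq == 1:
  Position 0 ('d'): freq=4, skip
  Position 1 ('d'): freq=4, skip
  Position 2 ('c'): unique! => answer = 2

2


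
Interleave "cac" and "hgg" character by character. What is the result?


Interleaving "cac" and "hgg":
  Position 0: 'c' from first, 'h' from second => "ch"
  Position 1: 'a' from first, 'g' from second => "ag"
  Position 2: 'c' from first, 'g' from second => "cg"
Result: chagcg

chagcg


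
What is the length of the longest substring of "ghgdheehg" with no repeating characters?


Input: "ghgdheehg"
Sliding window (track last position of each char):
  Position 0 ('g'): window [0,0] length 1 -- new best
  Position 1 ('h'): window [0,1] length 2 -- new best
  Position 2 ('g'): repeat (last at 0), move window start to 1
  Position 2 ('g'): window [1,2] length 2
  Position 3 ('d'): window [1,3] length 3 -- new best
  Position 4 ('h'): repeat (last at 1), move window start to 2
  Position 4 ('h'): window [2,4] length 3
  Position 5 ('e'): window [2,5] length 4 -- new best
  Position 6 ('e'): repeat (last at 5), move window start to 6
  Position 6 ('e'): window [6,6] length 1
  Position 7 ('h'): window [6,7] length 2
  Position 8 ('g'): window [6,8] length 3
Longest substring with no repeats: "gdhe" with length 4

4


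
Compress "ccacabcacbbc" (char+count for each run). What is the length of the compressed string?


Input: ccacabcacbbc
Runs:
  'c' x 2 => "c2"
  'a' x 1 => "a1"
  'c' x 1 => "c1"
  'a' x 1 => "a1"
  'b' x 1 => "b1"
  'c' x 1 => "c1"
  'a' x 1 => "a1"
  'c' x 1 => "c1"
  'b' x 2 => "b2"
  'c' x 1 => "c1"
Compressed: "c2a1c1a1b1c1a1c1b2c1"
Compressed length: 20

20


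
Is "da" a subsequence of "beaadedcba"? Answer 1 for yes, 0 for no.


Check if "da" is a subsequence of "beaadedcba"
Greedy scan:
  Position 0 ('b'): no match needed
  Position 1 ('e'): no match needed
  Position 2 ('a'): no match needed
  Position 3 ('a'): no match needed
  Position 4 ('d'): matches sub[0] = 'd'
  Position 5 ('e'): no match needed
  Position 6 ('d'): no match needed
  Position 7 ('c'): no match needed
  Position 8 ('b'): no match needed
  Position 9 ('a'): matches sub[1] = 'a'
All 2 characters matched => is a subsequence

1


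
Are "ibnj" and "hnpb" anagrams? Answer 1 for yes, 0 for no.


Strings: "ibnj", "hnpb"
Sorted first:  bijn
Sorted second: bhnp
Differ at position 1: 'i' vs 'h' => not anagrams

0


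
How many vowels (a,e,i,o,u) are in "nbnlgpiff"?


Input: nbnlgpiff
Checking each character:
  'n' at position 0: consonant
  'b' at position 1: consonant
  'n' at position 2: consonant
  'l' at position 3: consonant
  'g' at position 4: consonant
  'p' at position 5: consonant
  'i' at position 6: vowel (running total: 1)
  'f' at position 7: consonant
  'f' at position 8: consonant
Total vowels: 1

1


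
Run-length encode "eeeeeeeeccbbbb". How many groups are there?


Input: eeeeeeeeccbbbb
Scanning for consecutive runs:
  Group 1: 'e' x 8 (positions 0-7)
  Group 2: 'c' x 2 (positions 8-9)
  Group 3: 'b' x 4 (positions 10-13)
Total groups: 3

3


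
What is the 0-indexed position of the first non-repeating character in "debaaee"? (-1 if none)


Input: debaaee
Character frequencies:
  'a': 2
  'b': 1
  'd': 1
  'e': 3
Scanning left to right for freq == 1:
  Position 0 ('d'): unique! => answer = 0

0


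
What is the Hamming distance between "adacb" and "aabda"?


Comparing "adacb" and "aabda" position by position:
  Position 0: 'a' vs 'a' => same
  Position 1: 'd' vs 'a' => differ
  Position 2: 'a' vs 'b' => differ
  Position 3: 'c' vs 'd' => differ
  Position 4: 'b' vs 'a' => differ
Total differences (Hamming distance): 4

4


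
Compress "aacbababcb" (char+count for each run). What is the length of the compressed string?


Input: aacbababcb
Runs:
  'a' x 2 => "a2"
  'c' x 1 => "c1"
  'b' x 1 => "b1"
  'a' x 1 => "a1"
  'b' x 1 => "b1"
  'a' x 1 => "a1"
  'b' x 1 => "b1"
  'c' x 1 => "c1"
  'b' x 1 => "b1"
Compressed: "a2c1b1a1b1a1b1c1b1"
Compressed length: 18

18


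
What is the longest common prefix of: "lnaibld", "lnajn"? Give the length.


Words: lnaibld, lnajn
  Position 0: all 'l' => match
  Position 1: all 'n' => match
  Position 2: all 'a' => match
  Position 3: ('i', 'j') => mismatch, stop
LCP = "lna" (length 3)

3


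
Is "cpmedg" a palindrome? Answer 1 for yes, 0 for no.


Input: cpmedg
Reversed: gdempc
  Compare pos 0 ('c') with pos 5 ('g'): MISMATCH
  Compare pos 1 ('p') with pos 4 ('d'): MISMATCH
  Compare pos 2 ('m') with pos 3 ('e'): MISMATCH
Result: not a palindrome

0


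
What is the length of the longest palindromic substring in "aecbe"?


Input: "aecbe"
Checking substrings for palindromes:
  No multi-char palindromic substrings found
Longest palindromic substring: "a" with length 1

1


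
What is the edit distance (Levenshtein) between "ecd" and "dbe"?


Computing edit distance: "ecd" -> "dbe"
DP table:
           d    b    e
      0    1    2    3
  e   1    1    2    2
  c   2    2    2    3
  d   3    2    3    3
Edit distance = dp[3][3] = 3

3


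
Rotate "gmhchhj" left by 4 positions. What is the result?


Input: "gmhchhj", rotate left by 4
First 4 characters: "gmhc"
Remaining characters: "hhj"
Concatenate remaining + first: "hhj" + "gmhc" = "hhjgmhc"

hhjgmhc


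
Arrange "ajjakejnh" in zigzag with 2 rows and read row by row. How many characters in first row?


Zigzag "ajjakejnh" into 2 rows:
Placing characters:
  'a' => row 0
  'j' => row 1
  'j' => row 0
  'a' => row 1
  'k' => row 0
  'e' => row 1
  'j' => row 0
  'n' => row 1
  'h' => row 0
Rows:
  Row 0: "ajkjh"
  Row 1: "jaen"
First row length: 5

5


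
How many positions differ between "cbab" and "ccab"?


Comparing "cbab" and "ccab" position by position:
  Position 0: 'c' vs 'c' => same
  Position 1: 'b' vs 'c' => DIFFER
  Position 2: 'a' vs 'a' => same
  Position 3: 'b' vs 'b' => same
Positions that differ: 1

1


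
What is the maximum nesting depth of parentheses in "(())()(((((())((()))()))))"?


Input: "(())()(((((())((()))()))))"
Tracking depth:
  Position 0 '(': depth becomes 1
  Position 1 '(': depth becomes 2
  Position 2 ')': depth becomes 1
  Position 3 ')': depth becomes 0
  Position 4 '(': depth becomes 1
  Position 5 ')': depth becomes 0
  Position 6 '(': depth becomes 1
  Position 7 '(': depth becomes 2
  Position 8 '(': depth becomes 3
  Position 9 '(': depth becomes 4
  Position 10 '(': depth becomes 5
  Position 11 '(': depth becomes 6
  Position 12 ')': depth becomes 5
  Position 13 ')': depth becomes 4
  Position 14 '(': depth becomes 5
  Position 15 '(': depth becomes 6
  Position 16 '(': depth becomes 7
  Position 17 ')': depth becomes 6
  Position 18 ')': depth becomes 5
  Position 19 ')': depth becomes 4
  Position 20 '(': depth becomes 5
  Position 21 ')': depth becomes 4
  Position 22 ')': depth becomes 3
  Position 23 ')': depth becomes 2
  Position 24 ')': depth becomes 1
  Position 25 ')': depth becomes 0
Maximum depth reached: 7

7


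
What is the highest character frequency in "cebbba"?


Input: cebbba
Character counts:
  'a': 1
  'b': 3
  'c': 1
  'e': 1
Maximum frequency: 3

3


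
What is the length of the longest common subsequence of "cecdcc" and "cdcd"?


LCS of "cecdcc" and "cdcd"
DP table:
           c    d    c    d
      0    0    0    0    0
  c   0    1    1    1    1
  e   0    1    1    1    1
  c   0    1    1    2    2
  d   0    1    2    2    3
  c   0    1    2    3    3
  c   0    1    2    3    3
LCS length = dp[6][4] = 3

3


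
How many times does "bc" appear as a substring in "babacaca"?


Searching for "bc" in "babacaca"
Scanning each position:
  Position 0: "ba" => no
  Position 1: "ab" => no
  Position 2: "ba" => no
  Position 3: "ac" => no
  Position 4: "ca" => no
  Position 5: "ac" => no
  Position 6: "ca" => no
Total occurrences: 0

0


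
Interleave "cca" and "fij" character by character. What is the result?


Interleaving "cca" and "fij":
  Position 0: 'c' from first, 'f' from second => "cf"
  Position 1: 'c' from first, 'i' from second => "ci"
  Position 2: 'a' from first, 'j' from second => "aj"
Result: cfciaj

cfciaj


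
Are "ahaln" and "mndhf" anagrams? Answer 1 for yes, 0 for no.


Strings: "ahaln", "mndhf"
Sorted first:  aahln
Sorted second: dfhmn
Differ at position 0: 'a' vs 'd' => not anagrams

0


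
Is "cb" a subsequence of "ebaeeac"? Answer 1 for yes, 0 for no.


Check if "cb" is a subsequence of "ebaeeac"
Greedy scan:
  Position 0 ('e'): no match needed
  Position 1 ('b'): no match needed
  Position 2 ('a'): no match needed
  Position 3 ('e'): no match needed
  Position 4 ('e'): no match needed
  Position 5 ('a'): no match needed
  Position 6 ('c'): matches sub[0] = 'c'
Only matched 1/2 characters => not a subsequence

0


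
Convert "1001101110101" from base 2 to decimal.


Input: "1001101110101" in base 2
Positional expansion:
  Digit '1' (value 1) x 2^12 = 4096
  Digit '0' (value 0) x 2^11 = 0
  Digit '0' (value 0) x 2^10 = 0
  Digit '1' (value 1) x 2^9 = 512
  Digit '1' (value 1) x 2^8 = 256
  Digit '0' (value 0) x 2^7 = 0
  Digit '1' (value 1) x 2^6 = 64
  Digit '1' (value 1) x 2^5 = 32
  Digit '1' (value 1) x 2^4 = 16
  Digit '0' (value 0) x 2^3 = 0
  Digit '1' (value 1) x 2^2 = 4
  Digit '0' (value 0) x 2^1 = 0
  Digit '1' (value 1) x 2^0 = 1
Sum = 4981

4981


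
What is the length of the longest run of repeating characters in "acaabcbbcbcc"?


Input: "acaabcbbcbcc"
Scanning for longest run:
  Position 1 ('c'): new char, reset run to 1
  Position 2 ('a'): new char, reset run to 1
  Position 3 ('a'): continues run of 'a', length=2
  Position 4 ('b'): new char, reset run to 1
  Position 5 ('c'): new char, reset run to 1
  Position 6 ('b'): new char, reset run to 1
  Position 7 ('b'): continues run of 'b', length=2
  Position 8 ('c'): new char, reset run to 1
  Position 9 ('b'): new char, reset run to 1
  Position 10 ('c'): new char, reset run to 1
  Position 11 ('c'): continues run of 'c', length=2
Longest run: 'a' with length 2

2


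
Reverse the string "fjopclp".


Input: fjopclp
Reading characters right to left:
  Position 6: 'p'
  Position 5: 'l'
  Position 4: 'c'
  Position 3: 'p'
  Position 2: 'o'
  Position 1: 'j'
  Position 0: 'f'
Reversed: plcpojf

plcpojf


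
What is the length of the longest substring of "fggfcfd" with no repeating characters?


Input: "fggfcfd"
Sliding window (track last position of each char):
  Position 0 ('f'): window [0,0] length 1 -- new best
  Position 1 ('g'): window [0,1] length 2 -- new best
  Position 2 ('g'): repeat (last at 1), move window start to 2
  Position 2 ('g'): window [2,2] length 1
  Position 3 ('f'): window [2,3] length 2
  Position 4 ('c'): window [2,4] length 3 -- new best
  Position 5 ('f'): repeat (last at 3), move window start to 4
  Position 5 ('f'): window [4,5] length 2
  Position 6 ('d'): window [4,6] length 3
Longest substring with no repeats: "gfc" with length 3

3


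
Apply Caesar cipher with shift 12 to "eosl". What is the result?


Caesar cipher: shift "eosl" by 12
  'e' (pos 4) + 12 = pos 16 = 'q'
  'o' (pos 14) + 12 = pos 0 = 'a'
  's' (pos 18) + 12 = pos 4 = 'e'
  'l' (pos 11) + 12 = pos 23 = 'x'
Result: qaex

qaex


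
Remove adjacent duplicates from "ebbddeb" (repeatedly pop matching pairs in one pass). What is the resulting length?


Input: ebbddeb
Stack-based adjacent duplicate removal:
  Read 'e': push. Stack: e
  Read 'b': push. Stack: eb
  Read 'b': matches stack top 'b' => pop. Stack: e
  Read 'd': push. Stack: ed
  Read 'd': matches stack top 'd' => pop. Stack: e
  Read 'e': matches stack top 'e' => pop. Stack: (empty)
  Read 'b': push. Stack: b
Final stack: "b" (length 1)

1


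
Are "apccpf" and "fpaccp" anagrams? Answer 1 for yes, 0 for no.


Strings: "apccpf", "fpaccp"
Sorted first:  accfpp
Sorted second: accfpp
Sorted forms match => anagrams

1


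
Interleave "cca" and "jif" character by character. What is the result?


Interleaving "cca" and "jif":
  Position 0: 'c' from first, 'j' from second => "cj"
  Position 1: 'c' from first, 'i' from second => "ci"
  Position 2: 'a' from first, 'f' from second => "af"
Result: cjciaf

cjciaf


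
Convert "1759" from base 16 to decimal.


Input: "1759" in base 16
Positional expansion:
  Digit '1' (value 1) x 16^3 = 4096
  Digit '7' (value 7) x 16^2 = 1792
  Digit '5' (value 5) x 16^1 = 80
  Digit '9' (value 9) x 16^0 = 9
Sum = 5977

5977


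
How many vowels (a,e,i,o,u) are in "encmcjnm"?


Input: encmcjnm
Checking each character:
  'e' at position 0: vowel (running total: 1)
  'n' at position 1: consonant
  'c' at position 2: consonant
  'm' at position 3: consonant
  'c' at position 4: consonant
  'j' at position 5: consonant
  'n' at position 6: consonant
  'm' at position 7: consonant
Total vowels: 1

1


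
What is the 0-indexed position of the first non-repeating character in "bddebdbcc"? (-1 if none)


Input: bddebdbcc
Character frequencies:
  'b': 3
  'c': 2
  'd': 3
  'e': 1
Scanning left to right for freq == 1:
  Position 0 ('b'): freq=3, skip
  Position 1 ('d'): freq=3, skip
  Position 2 ('d'): freq=3, skip
  Position 3 ('e'): unique! => answer = 3

3


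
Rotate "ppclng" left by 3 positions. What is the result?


Input: "ppclng", rotate left by 3
First 3 characters: "ppc"
Remaining characters: "lng"
Concatenate remaining + first: "lng" + "ppc" = "lngppc"

lngppc


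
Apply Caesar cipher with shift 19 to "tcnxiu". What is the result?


Caesar cipher: shift "tcnxiu" by 19
  't' (pos 19) + 19 = pos 12 = 'm'
  'c' (pos 2) + 19 = pos 21 = 'v'
  'n' (pos 13) + 19 = pos 6 = 'g'
  'x' (pos 23) + 19 = pos 16 = 'q'
  'i' (pos 8) + 19 = pos 1 = 'b'
  'u' (pos 20) + 19 = pos 13 = 'n'
Result: mvgqbn

mvgqbn


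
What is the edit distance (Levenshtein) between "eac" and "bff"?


Computing edit distance: "eac" -> "bff"
DP table:
           b    f    f
      0    1    2    3
  e   1    1    2    3
  a   2    2    2    3
  c   3    3    3    3
Edit distance = dp[3][3] = 3

3


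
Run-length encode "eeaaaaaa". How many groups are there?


Input: eeaaaaaa
Scanning for consecutive runs:
  Group 1: 'e' x 2 (positions 0-1)
  Group 2: 'a' x 6 (positions 2-7)
Total groups: 2

2


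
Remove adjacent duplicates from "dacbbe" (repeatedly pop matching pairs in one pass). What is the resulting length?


Input: dacbbe
Stack-based adjacent duplicate removal:
  Read 'd': push. Stack: d
  Read 'a': push. Stack: da
  Read 'c': push. Stack: dac
  Read 'b': push. Stack: dacb
  Read 'b': matches stack top 'b' => pop. Stack: dac
  Read 'e': push. Stack: dace
Final stack: "dace" (length 4)

4


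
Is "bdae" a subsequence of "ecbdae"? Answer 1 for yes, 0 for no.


Check if "bdae" is a subsequence of "ecbdae"
Greedy scan:
  Position 0 ('e'): no match needed
  Position 1 ('c'): no match needed
  Position 2 ('b'): matches sub[0] = 'b'
  Position 3 ('d'): matches sub[1] = 'd'
  Position 4 ('a'): matches sub[2] = 'a'
  Position 5 ('e'): matches sub[3] = 'e'
All 4 characters matched => is a subsequence

1


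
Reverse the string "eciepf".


Input: eciepf
Reading characters right to left:
  Position 5: 'f'
  Position 4: 'p'
  Position 3: 'e'
  Position 2: 'i'
  Position 1: 'c'
  Position 0: 'e'
Reversed: fpeice

fpeice
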